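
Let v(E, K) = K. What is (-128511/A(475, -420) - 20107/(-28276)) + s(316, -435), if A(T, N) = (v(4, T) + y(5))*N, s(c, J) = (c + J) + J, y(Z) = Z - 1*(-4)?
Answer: -264720046427/478995440 ≈ -552.66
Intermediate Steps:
y(Z) = 4 + Z (y(Z) = Z + 4 = 4 + Z)
s(c, J) = c + 2*J (s(c, J) = (J + c) + J = c + 2*J)
A(T, N) = N*(9 + T) (A(T, N) = (T + (4 + 5))*N = (T + 9)*N = (9 + T)*N = N*(9 + T))
(-128511/A(475, -420) - 20107/(-28276)) + s(316, -435) = (-128511*(-1/(420*(9 + 475))) - 20107/(-28276)) + (316 + 2*(-435)) = (-128511/((-420*484)) - 20107*(-1/28276)) + (316 - 870) = (-128511/(-203280) + 20107/28276) - 554 = (-128511*(-1/203280) + 20107/28276) - 554 = (42837/67760 + 20107/28276) - 554 = 643427333/478995440 - 554 = -264720046427/478995440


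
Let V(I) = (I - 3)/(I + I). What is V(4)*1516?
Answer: 379/2 ≈ 189.50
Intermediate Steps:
V(I) = (-3 + I)/(2*I) (V(I) = (-3 + I)/((2*I)) = (-3 + I)*(1/(2*I)) = (-3 + I)/(2*I))
V(4)*1516 = ((½)*(-3 + 4)/4)*1516 = ((½)*(¼)*1)*1516 = (⅛)*1516 = 379/2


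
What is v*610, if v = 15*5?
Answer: 45750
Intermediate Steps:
v = 75
v*610 = 75*610 = 45750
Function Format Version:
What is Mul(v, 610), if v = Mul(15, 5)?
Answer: 45750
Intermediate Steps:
v = 75
Mul(v, 610) = Mul(75, 610) = 45750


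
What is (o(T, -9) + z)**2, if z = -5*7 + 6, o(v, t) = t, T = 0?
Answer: 1444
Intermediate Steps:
z = -29 (z = -35 + 6 = -29)
(o(T, -9) + z)**2 = (-9 - 29)**2 = (-38)**2 = 1444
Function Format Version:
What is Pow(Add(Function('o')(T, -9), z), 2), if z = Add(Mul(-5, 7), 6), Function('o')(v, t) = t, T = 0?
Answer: 1444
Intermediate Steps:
z = -29 (z = Add(-35, 6) = -29)
Pow(Add(Function('o')(T, -9), z), 2) = Pow(Add(-9, -29), 2) = Pow(-38, 2) = 1444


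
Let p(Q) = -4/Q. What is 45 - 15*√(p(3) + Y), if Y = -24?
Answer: 45 - 10*I*√57 ≈ 45.0 - 75.498*I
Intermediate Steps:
45 - 15*√(p(3) + Y) = 45 - 15*√(-4/3 - 24) = 45 - 10*I*√57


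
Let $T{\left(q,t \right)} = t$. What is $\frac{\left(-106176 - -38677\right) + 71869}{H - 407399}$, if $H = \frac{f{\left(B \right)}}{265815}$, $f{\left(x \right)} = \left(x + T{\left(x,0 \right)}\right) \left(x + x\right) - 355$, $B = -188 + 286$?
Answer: $- \frac{30568725}{2849809114} \approx -0.010727$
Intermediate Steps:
$B = 98$
$f{\left(x \right)} = -355 + 2 x^{2}$ ($f{\left(x \right)} = \left(x + 0\right) \left(x + x\right) - 355 = x 2 x - 355 = 2 x^{2} - 355 = -355 + 2 x^{2}$)
$H = \frac{18853}{265815}$ ($H = \frac{-355 + 2 \cdot 98^{2}}{265815} = \left(-355 + 2 \cdot 9604\right) \frac{1}{265815} = \left(-355 + 19208\right) \frac{1}{265815} = 18853 \cdot \frac{1}{265815} = \frac{18853}{265815} \approx 0.070925$)
$\frac{\left(-106176 - -38677\right) + 71869}{H - 407399} = \frac{\left(-106176 - -38677\right) + 71869}{\frac{18853}{265815} - 407399} = \frac{\left(-106176 + 38677\right) + 71869}{- \frac{108292746332}{265815}} = \left(-67499 + 71869\right) \left(- \frac{265815}{108292746332}\right) = 4370 \left(- \frac{265815}{108292746332}\right) = - \frac{30568725}{2849809114}$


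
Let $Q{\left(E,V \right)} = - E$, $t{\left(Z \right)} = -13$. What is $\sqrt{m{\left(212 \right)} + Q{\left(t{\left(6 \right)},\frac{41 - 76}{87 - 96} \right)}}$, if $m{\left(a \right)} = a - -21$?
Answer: $\sqrt{246} \approx 15.684$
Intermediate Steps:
$m{\left(a \right)} = 21 + a$ ($m{\left(a \right)} = a + 21 = 21 + a$)
$\sqrt{m{\left(212 \right)} + Q{\left(t{\left(6 \right)},\frac{41 - 76}{87 - 96} \right)}} = \sqrt{\left(21 + 212\right) - -13} = \sqrt{233 + 13} = \sqrt{246}$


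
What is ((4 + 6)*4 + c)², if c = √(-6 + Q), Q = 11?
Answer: (40 + √5)² ≈ 1783.9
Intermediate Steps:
c = √5 (c = √(-6 + 11) = √5 ≈ 2.2361)
((4 + 6)*4 + c)² = ((4 + 6)*4 + √5)² = (10*4 + √5)² = (40 + √5)²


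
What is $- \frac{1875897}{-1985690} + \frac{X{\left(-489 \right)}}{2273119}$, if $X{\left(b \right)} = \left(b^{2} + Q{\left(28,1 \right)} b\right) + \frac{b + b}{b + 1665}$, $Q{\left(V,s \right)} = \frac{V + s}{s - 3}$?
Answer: $\frac{66542492447387}{63191935339540} \approx 1.053$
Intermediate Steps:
$Q{\left(V,s \right)} = \frac{V + s}{-3 + s}$
$X{\left(b \right)} = b^{2} - \frac{29 b}{2} + \frac{2 b}{1665 + b}$ ($X{\left(b \right)} = \left(b^{2} + \frac{28 + 1}{-3 + 1} b\right) + \frac{b + b}{b + 1665} = \left(b^{2} + \frac{1}{-2} \cdot 29 b\right) + \frac{2 b}{1665 + b} = \left(b^{2} + \left(- \frac{1}{2}\right) 29 b\right) + \frac{2 b}{1665 + b} = \left(b^{2} - \frac{29 b}{2}\right) + \frac{2 b}{1665 + b} = b^{2} - \frac{29 b}{2} + \frac{2 b}{1665 + b}$)
$- \frac{1875897}{-1985690} + \frac{X{\left(-489 \right)}}{2273119} = - \frac{1875897}{-1985690} + \frac{\frac{1}{2} \left(-489\right) \frac{1}{1665 - 489} \left(-48281 + 2 \left(-489\right)^{2} + 3301 \left(-489\right)\right)}{2273119} = \left(-1875897\right) \left(- \frac{1}{1985690}\right) + \frac{1}{2} \left(-489\right) \frac{1}{1176} \left(-48281 + 2 \cdot 239121 - 1614189\right) \frac{1}{2273119} = \frac{1875897}{1985690} + \frac{1}{2} \left(-489\right) \frac{1}{1176} \left(-48281 + 478242 - 1614189\right) \frac{1}{2273119} = \frac{1875897}{1985690} + \frac{1}{2} \left(-489\right) \frac{1}{1176} \left(-1184228\right) \frac{1}{2273119} = \frac{1875897}{1985690} + \frac{48257291}{196} \cdot \frac{1}{2273119} = \frac{1875897}{1985690} + \frac{48257291}{445531324} = \frac{66542492447387}{63191935339540}$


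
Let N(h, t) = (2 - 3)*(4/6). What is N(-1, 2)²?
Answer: 4/9 ≈ 0.44444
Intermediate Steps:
N(h, t) = -⅔ (N(h, t) = -4/6 = -1*⅔ = -⅔)
N(-1, 2)² = (-⅔)² = 4/9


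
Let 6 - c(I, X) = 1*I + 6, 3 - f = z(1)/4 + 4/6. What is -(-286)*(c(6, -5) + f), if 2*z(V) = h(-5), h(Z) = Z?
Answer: -10439/12 ≈ -869.92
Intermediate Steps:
z(V) = -5/2 (z(V) = (½)*(-5) = -5/2)
f = 71/24 (f = 3 - (-5/2/4 + 4/6) = 3 - (-5/2*¼ + 4*(⅙)) = 3 - (-5/8 + ⅔) = 3 - 1*1/24 = 3 - 1/24 = 71/24 ≈ 2.9583)
c(I, X) = -I (c(I, X) = 6 - (1*I + 6) = 6 - (I + 6) = 6 - (6 + I) = 6 + (-6 - I) = -I)
-(-286)*(c(6, -5) + f) = -(-286)*(-1*6 + 71/24) = -(-286)*(-6 + 71/24) = -(-286)*(-73)/24 = -143*73/12 = -10439/12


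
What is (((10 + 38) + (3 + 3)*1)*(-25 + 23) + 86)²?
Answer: 484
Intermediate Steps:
(((10 + 38) + (3 + 3)*1)*(-25 + 23) + 86)² = ((48 + 6*1)*(-2) + 86)² = ((48 + 6)*(-2) + 86)² = (54*(-2) + 86)² = (-108 + 86)² = (-22)² = 484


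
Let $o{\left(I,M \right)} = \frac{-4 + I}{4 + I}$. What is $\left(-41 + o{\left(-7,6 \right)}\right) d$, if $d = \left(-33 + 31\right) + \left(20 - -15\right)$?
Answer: $-1232$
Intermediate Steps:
$d = 33$ ($d = -2 + \left(20 + 15\right) = -2 + 35 = 33$)
$o{\left(I,M \right)} = \frac{-4 + I}{4 + I}$
$\left(-41 + o{\left(-7,6 \right)}\right) d = \left(-41 + \frac{-4 - 7}{4 - 7}\right) 33 = \left(-41 + \frac{1}{-3} \left(-11\right)\right) 33 = \left(-41 - - \frac{11}{3}\right) 33 = \left(-41 + \frac{11}{3}\right) 33 = \left(- \frac{112}{3}\right) 33 = -1232$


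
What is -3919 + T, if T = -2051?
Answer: -5970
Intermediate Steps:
-3919 + T = -3919 - 2051 = -5970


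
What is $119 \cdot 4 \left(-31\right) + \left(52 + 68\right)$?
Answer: $-14636$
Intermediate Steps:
$119 \cdot 4 \left(-31\right) + \left(52 + 68\right) = 119 \left(-124\right) + 120 = -14756 + 120 = -14636$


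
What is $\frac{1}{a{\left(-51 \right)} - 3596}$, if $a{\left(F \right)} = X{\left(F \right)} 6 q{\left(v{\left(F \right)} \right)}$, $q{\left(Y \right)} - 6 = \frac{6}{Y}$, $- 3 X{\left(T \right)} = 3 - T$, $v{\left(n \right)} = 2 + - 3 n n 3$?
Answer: $- \frac{23407}{99338660} \approx -0.00023563$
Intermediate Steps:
$v{\left(n \right)} = 2 - 9 n^{2}$ ($v{\left(n \right)} = 2 + - 3 n^{2} \cdot 3 = 2 - 9 n^{2}$)
$X{\left(T \right)} = -1 + \frac{T}{3}$ ($X{\left(T \right)} = - \frac{3 - T}{3} = -1 + \frac{T}{3}$)
$q{\left(Y \right)} = 6 + \frac{6}{Y}$
$a{\left(F \right)} = \left(-6 + 2 F\right) \left(6 + \frac{6}{2 - 9 F^{2}}\right)$ ($a{\left(F \right)} = \left(-1 + \frac{F}{3}\right) 6 \left(6 + \frac{6}{2 - 9 F^{2}}\right) = \left(-6 + 2 F\right) \left(6 + \frac{6}{2 - 9 F^{2}}\right)$)
$\frac{1}{a{\left(-51 \right)} - 3596} = \frac{1}{\frac{36 \left(-1 + 3 \left(-51\right)^{2}\right) \left(-3 - 51\right)}{-2 + 9 \left(-51\right)^{2}} - 3596} = \frac{1}{36 \frac{1}{-2 + 9 \cdot 2601} \left(-1 + 3 \cdot 2601\right) \left(-54\right) - 3596} = \frac{1}{36 \frac{1}{-2 + 23409} \left(-1 + 7803\right) \left(-54\right) - 3596} = \frac{1}{36 \cdot \frac{1}{23407} \cdot 7802 \left(-54\right) - 3596} = \frac{1}{- \frac{15167088}{23407} - 3596} = \frac{1}{- \frac{99338660}{23407}} = - \frac{23407}{99338660}$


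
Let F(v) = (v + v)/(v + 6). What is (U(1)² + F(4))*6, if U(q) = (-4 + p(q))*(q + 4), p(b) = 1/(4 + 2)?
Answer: 66269/30 ≈ 2209.0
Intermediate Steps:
F(v) = 2*v/(6 + v) (F(v) = (2*v)/(6 + v) = 2*v/(6 + v))
p(b) = ⅙ (p(b) = 1/6 = ⅙)
U(q) = -46/3 - 23*q/6 (U(q) = (-4 + ⅙)*(q + 4) = -23*(4 + q)/6 = -46/3 - 23*q/6)
(U(1)² + F(4))*6 = ((-46/3 - 23/6*1)² + 2*4/(6 + 4))*6 = ((-46/3 - 23/6)² + 2*4/10)*6 = ((-115/6)² + 2*4*(⅒))*6 = (13225/36 + ⅘)*6 = (66269/180)*6 = 66269/30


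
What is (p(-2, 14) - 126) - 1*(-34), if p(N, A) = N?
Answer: -94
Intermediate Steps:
(p(-2, 14) - 126) - 1*(-34) = (-2 - 126) - 1*(-34) = -128 + 34 = -94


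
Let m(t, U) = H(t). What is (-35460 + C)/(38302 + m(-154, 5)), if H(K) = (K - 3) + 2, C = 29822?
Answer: -5638/38147 ≈ -0.14780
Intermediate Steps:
H(K) = -1 + K (H(K) = (-3 + K) + 2 = -1 + K)
m(t, U) = -1 + t
(-35460 + C)/(38302 + m(-154, 5)) = (-35460 + 29822)/(38302 + (-1 - 154)) = -5638/(38302 - 155) = -5638/38147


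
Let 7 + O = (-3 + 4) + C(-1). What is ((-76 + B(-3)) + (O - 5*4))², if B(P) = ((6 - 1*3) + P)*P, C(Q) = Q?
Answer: 10609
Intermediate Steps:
B(P) = P*(3 + P) (B(P) = ((6 - 3) + P)*P = (3 + P)*P = P*(3 + P))
O = -7 (O = -7 + ((-3 + 4) - 1) = -7 + (1 - 1) = -7 + 0 = -7)
((-76 + B(-3)) + (O - 5*4))² = ((-76 - 3*(3 - 3)) + (-7 - 5*4))² = ((-76 - 3*0) + (-7 - 20))² = ((-76 + 0) - 27)² = (-76 - 27)² = (-103)² = 10609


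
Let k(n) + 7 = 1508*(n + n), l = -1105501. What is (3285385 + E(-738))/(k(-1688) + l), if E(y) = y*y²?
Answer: 398661887/6196516 ≈ 64.336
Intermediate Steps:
k(n) = -7 + 3016*n (k(n) = -7 + 1508*(n + n) = -7 + 1508*(2*n) = -7 + 3016*n)
E(y) = y³
(3285385 + E(-738))/(k(-1688) + l) = (3285385 + (-738)³)/((-7 + 3016*(-1688)) - 1105501) = (3285385 - 401947272)/((-7 - 5091008) - 1105501) = -398661887/(-5091015 - 1105501) = -398661887/(-6196516) = -398661887*(-1/6196516) = 398661887/6196516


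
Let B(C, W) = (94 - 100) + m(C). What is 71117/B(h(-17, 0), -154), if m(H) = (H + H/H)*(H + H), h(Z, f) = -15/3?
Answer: 71117/34 ≈ 2091.7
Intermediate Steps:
h(Z, f) = -5 (h(Z, f) = -15*⅓ = -5)
m(H) = 2*H*(1 + H) (m(H) = (H + 1)*(2*H) = (1 + H)*(2*H) = 2*H*(1 + H))
B(C, W) = -6 + 2*C*(1 + C) (B(C, W) = (94 - 100) + 2*C*(1 + C) = -6 + 2*C*(1 + C))
71117/B(h(-17, 0), -154) = 71117/(-6 + 2*(-5)*(1 - 5)) = 71117/(-6 + 2*(-5)*(-4)) = 71117/(-6 + 40) = 71117/34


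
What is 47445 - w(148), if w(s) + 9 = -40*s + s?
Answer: 53226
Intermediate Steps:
w(s) = -9 - 39*s (w(s) = -9 + (-40*s + s) = -9 - 39*s)
47445 - w(148) = 47445 - (-9 - 39*148) = 47445 - (-9 - 5772) = 47445 - 1*(-5781) = 47445 + 5781 = 53226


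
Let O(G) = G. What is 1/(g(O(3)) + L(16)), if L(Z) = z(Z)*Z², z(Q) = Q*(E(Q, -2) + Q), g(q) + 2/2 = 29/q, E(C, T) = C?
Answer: 3/393242 ≈ 7.6289e-6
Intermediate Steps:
g(q) = -1 + 29/q
z(Q) = 2*Q² (z(Q) = Q*(Q + Q) = Q*(2*Q) = 2*Q²)
L(Z) = 2*Z⁴ (L(Z) = (2*Z²)*Z² = 2*Z⁴)
1/(g(O(3)) + L(16)) = 1/((29 - 1*3)/3 + 2*16⁴) = 1/((29 - 3)/3 + 2*65536) = 1/((⅓)*26 + 131072) = 1/(26/3 + 131072) = 1/(393242/3) = 3/393242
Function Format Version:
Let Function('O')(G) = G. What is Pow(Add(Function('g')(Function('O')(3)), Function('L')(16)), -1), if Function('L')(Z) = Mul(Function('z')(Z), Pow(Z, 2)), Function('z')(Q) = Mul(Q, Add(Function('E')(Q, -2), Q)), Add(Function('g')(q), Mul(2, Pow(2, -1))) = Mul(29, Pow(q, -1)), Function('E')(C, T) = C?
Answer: Rational(3, 393242) ≈ 7.6289e-6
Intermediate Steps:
Function('g')(q) = Add(-1, Mul(29, Pow(q, -1)))
Function('z')(Q) = Mul(2, Pow(Q, 2)) (Function('z')(Q) = Mul(Q, Add(Q, Q)) = Mul(Q, Mul(2, Q)) = Mul(2, Pow(Q, 2)))
Function('L')(Z) = Mul(2, Pow(Z, 4)) (Function('L')(Z) = Mul(Mul(2, Pow(Z, 2)), Pow(Z, 2)) = Mul(2, Pow(Z, 4)))
Pow(Add(Function('g')(Function('O')(3)), Function('L')(16)), -1) = Pow(Add(Mul(Pow(3, -1), Add(29, Mul(-1, 3))), Mul(2, Pow(16, 4))), -1) = Pow(Add(Mul(Rational(1, 3), Add(29, -3)), Mul(2, 65536)), -1) = Pow(Add(Mul(Rational(1, 3), 26), 131072), -1) = Pow(Add(Rational(26, 3), 131072), -1) = Pow(Rational(393242, 3), -1) = Rational(3, 393242)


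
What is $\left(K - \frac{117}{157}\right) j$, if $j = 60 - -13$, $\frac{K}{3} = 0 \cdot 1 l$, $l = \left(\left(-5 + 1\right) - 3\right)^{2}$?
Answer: $- \frac{8541}{157} \approx -54.401$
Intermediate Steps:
$l = 49$ ($l = \left(-4 - 3\right)^{2} = \left(-7\right)^{2} = 49$)
$K = 0$ ($K = 3 \cdot 0 \cdot 1 \cdot 49 = 3 \cdot 0 \cdot 49 = 3 \cdot 0 = 0$)
$j = 73$ ($j = 60 + 13 = 73$)
$\left(K - \frac{117}{157}\right) j = \left(0 - \frac{117}{157}\right) 73 = \left(- \frac{117}{157}\right) 73 = - \frac{8541}{157}$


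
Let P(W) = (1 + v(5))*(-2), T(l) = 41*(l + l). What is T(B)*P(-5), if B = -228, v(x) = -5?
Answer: -149568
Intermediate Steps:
T(l) = 82*l (T(l) = 41*(2*l) = 82*l)
P(W) = 8 (P(W) = (1 - 5)*(-2) = -4*(-2) = 8)
T(B)*P(-5) = (82*(-228))*8 = -18696*8 = -149568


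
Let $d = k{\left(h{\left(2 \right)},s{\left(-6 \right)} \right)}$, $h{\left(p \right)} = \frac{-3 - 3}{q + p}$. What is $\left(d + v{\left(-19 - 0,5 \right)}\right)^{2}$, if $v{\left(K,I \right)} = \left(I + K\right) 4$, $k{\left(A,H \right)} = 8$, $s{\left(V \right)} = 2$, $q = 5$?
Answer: $2304$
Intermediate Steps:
$h{\left(p \right)} = - \frac{6}{5 + p}$ ($h{\left(p \right)} = \frac{-3 - 3}{5 + p} = - \frac{6}{5 + p}$)
$d = 8$
$v{\left(K,I \right)} = 4 I + 4 K$
$\left(d + v{\left(-19 - 0,5 \right)}\right)^{2} = \left(8 + \left(4 \cdot 5 + 4 \left(-19 - 0\right)\right)\right)^{2} = \left(8 + \left(20 + 4 \left(-19 + 0\right)\right)\right)^{2} = \left(8 + \left(20 + 4 \left(-19\right)\right)\right)^{2} = \left(8 + \left(20 - 76\right)\right)^{2} = \left(8 - 56\right)^{2} = \left(-48\right)^{2} = 2304$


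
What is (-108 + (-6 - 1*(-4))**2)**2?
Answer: 10816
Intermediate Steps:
(-108 + (-6 - 1*(-4))**2)**2 = (-108 + (-6 + 4)**2)**2 = (-108 + (-2)**2)**2 = (-108 + 4)**2 = (-104)**2 = 10816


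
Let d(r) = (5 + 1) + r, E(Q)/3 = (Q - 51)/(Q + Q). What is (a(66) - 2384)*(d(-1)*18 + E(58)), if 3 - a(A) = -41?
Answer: -6119685/29 ≈ -2.1102e+5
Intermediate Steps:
E(Q) = 3*(-51 + Q)/(2*Q) (E(Q) = 3*((Q - 51)/(Q + Q)) = 3*((-51 + Q)/((2*Q))) = 3*((-51 + Q)*(1/(2*Q))) = 3*((-51 + Q)/(2*Q)) = 3*(-51 + Q)/(2*Q))
d(r) = 6 + r
a(A) = 44 (a(A) = 3 - 1*(-41) = 3 + 41 = 44)
(a(66) - 2384)*(d(-1)*18 + E(58)) = (44 - 2384)*((6 - 1)*18 + (3/2)*(-51 + 58)/58) = -2340*(5*18 + (3/2)*(1/58)*7) = -2340*(90 + 21/116) = -2340*10461/116 = -6119685/29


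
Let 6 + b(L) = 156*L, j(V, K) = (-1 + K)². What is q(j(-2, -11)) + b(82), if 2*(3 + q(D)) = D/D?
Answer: 25567/2 ≈ 12784.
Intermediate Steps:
q(D) = -5/2 (q(D) = -3 + (D/D)/2 = -3 + (½)*1 = -3 + ½ = -5/2)
b(L) = -6 + 156*L
q(j(-2, -11)) + b(82) = -5/2 + (-6 + 156*82) = -5/2 + (-6 + 12792) = -5/2 + 12786 = 25567/2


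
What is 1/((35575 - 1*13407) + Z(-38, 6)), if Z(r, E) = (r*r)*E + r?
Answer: 1/30794 ≈ 3.2474e-5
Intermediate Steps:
Z(r, E) = r + E*r² (Z(r, E) = r²*E + r = E*r² + r = r + E*r²)
1/((35575 - 1*13407) + Z(-38, 6)) = 1/((35575 - 1*13407) - 38*(1 + 6*(-38))) = 1/((35575 - 13407) - 38*(1 - 228)) = 1/(22168 - 38*(-227)) = 1/(22168 + 8626) = 1/30794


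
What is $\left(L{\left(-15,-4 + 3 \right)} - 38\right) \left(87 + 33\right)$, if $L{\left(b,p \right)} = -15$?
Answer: $-6360$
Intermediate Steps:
$\left(L{\left(-15,-4 + 3 \right)} - 38\right) \left(87 + 33\right) = \left(-15 - 38\right) \left(87 + 33\right) = \left(-15 - 38\right) 120 = \left(-53\right) 120 = -6360$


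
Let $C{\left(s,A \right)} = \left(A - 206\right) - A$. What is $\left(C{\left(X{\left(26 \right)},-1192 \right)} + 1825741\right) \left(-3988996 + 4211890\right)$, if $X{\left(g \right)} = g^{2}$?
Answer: $406900798290$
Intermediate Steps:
$C{\left(s,A \right)} = -206$ ($C{\left(s,A \right)} = \left(-206 + A\right) - A = -206$)
$\left(C{\left(X{\left(26 \right)},-1192 \right)} + 1825741\right) \left(-3988996 + 4211890\right) = \left(-206 + 1825741\right) \left(-3988996 + 4211890\right) = 1825535 \cdot 222894 = 406900798290$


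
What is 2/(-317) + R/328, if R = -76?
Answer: -6187/25994 ≈ -0.23802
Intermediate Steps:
2/(-317) + R/328 = 2/(-317) - 76/328 = 2*(-1/317) - 76*1/328 = -2/317 - 19/82 = -6187/25994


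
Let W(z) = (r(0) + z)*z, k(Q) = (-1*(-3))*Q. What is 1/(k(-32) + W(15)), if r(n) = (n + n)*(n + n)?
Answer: 1/129 ≈ 0.0077519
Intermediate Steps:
k(Q) = 3*Q
r(n) = 4*n² (r(n) = (2*n)*(2*n) = 4*n²)
W(z) = z² (W(z) = (4*0² + z)*z = (4*0 + z)*z = (0 + z)*z = z*z = z²)
1/(k(-32) + W(15)) = 1/(3*(-32) + 15²) = 1/(-96 + 225) = 1/129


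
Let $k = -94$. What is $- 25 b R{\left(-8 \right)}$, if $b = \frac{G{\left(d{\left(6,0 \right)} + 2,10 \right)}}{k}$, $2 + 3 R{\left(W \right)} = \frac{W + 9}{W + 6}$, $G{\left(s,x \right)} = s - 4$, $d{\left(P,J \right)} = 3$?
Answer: $- \frac{125}{564} \approx -0.22163$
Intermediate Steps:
$G{\left(s,x \right)} = -4 + s$
$R{\left(W \right)} = - \frac{2}{3} + \frac{9 + W}{3 \left(6 + W\right)}$ ($R{\left(W \right)} = - \frac{2}{3} + \frac{\left(W + 9\right) \frac{1}{W + 6}}{3} = - \frac{2}{3} + \frac{\left(9 + W\right) \frac{1}{6 + W}}{3} = - \frac{2}{3} + \frac{\frac{1}{6 + W} \left(9 + W\right)}{3} = - \frac{2}{3} + \frac{9 + W}{3 \left(6 + W\right)}$)
$b = - \frac{1}{94}$ ($b = \frac{-4 + \left(3 + 2\right)}{-94} = \left(-4 + 5\right) \left(- \frac{1}{94}\right) = 1 \left(- \frac{1}{94}\right) = - \frac{1}{94} \approx -0.010638$)
$- 25 b R{\left(-8 \right)} = \left(-25\right) \left(- \frac{1}{94}\right) \frac{-3 - -8}{3 \left(6 - 8\right)} = \frac{25 \frac{-3 + 8}{3 \left(-2\right)}}{94} = \frac{25 \cdot \frac{1}{3} \left(- \frac{1}{2}\right) 5}{94} = \frac{25}{94} \left(- \frac{5}{6}\right) = - \frac{125}{564}$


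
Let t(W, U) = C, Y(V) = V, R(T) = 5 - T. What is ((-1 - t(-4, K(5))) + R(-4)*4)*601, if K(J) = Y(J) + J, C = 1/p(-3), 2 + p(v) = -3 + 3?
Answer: 42671/2 ≈ 21336.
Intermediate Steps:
p(v) = -2 (p(v) = -2 + (-3 + 3) = -2 + 0 = -2)
C = -1/2 (C = 1/(-2) = 1*(-1/2) = -1/2 ≈ -0.50000)
K(J) = 2*J (K(J) = J + J = 2*J)
t(W, U) = -1/2
((-1 - t(-4, K(5))) + R(-4)*4)*601 = ((-1 - 1*(-1/2)) + (5 - 1*(-4))*4)*601 = ((-1 + 1/2) + (5 + 4)*4)*601 = (-1/2 + 9*4)*601 = (-1/2 + 36)*601 = (71/2)*601 = 42671/2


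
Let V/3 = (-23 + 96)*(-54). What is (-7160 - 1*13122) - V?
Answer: -8456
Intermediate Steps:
V = -11826 (V = 3*((-23 + 96)*(-54)) = 3*(73*(-54)) = 3*(-3942) = -11826)
(-7160 - 1*13122) - V = (-7160 - 1*13122) - 1*(-11826) = (-7160 - 13122) + 11826 = -20282 + 11826 = -8456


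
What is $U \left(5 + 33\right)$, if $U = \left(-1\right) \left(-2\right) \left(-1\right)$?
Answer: $-76$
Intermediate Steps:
$U = -2$ ($U = 2 \left(-1\right) = -2$)
$U \left(5 + 33\right) = - 2 \left(5 + 33\right) = \left(-2\right) 38 = -76$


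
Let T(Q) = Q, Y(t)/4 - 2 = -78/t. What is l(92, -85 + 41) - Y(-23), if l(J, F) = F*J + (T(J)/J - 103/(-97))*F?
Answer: -9281600/2231 ≈ -4160.3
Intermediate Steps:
Y(t) = 8 - 312/t (Y(t) = 8 + 4*(-78/t) = 8 - 312/t)
l(J, F) = 200*F/97 + F*J (l(J, F) = F*J + (J/J - 103/(-97))*F = F*J + (1 - 103*(-1/97))*F = F*J + (1 + 103/97)*F = F*J + 200*F/97 = 200*F/97 + F*J)
l(92, -85 + 41) - Y(-23) = (-85 + 41)*(200 + 97*92)/97 - (8 - 312/(-23)) = (1/97)*(-44)*(200 + 8924) - (8 - 312*(-1/23)) = (1/97)*(-44)*9124 - (8 + 312/23) = -401456/97 - 1*496/23 = -401456/97 - 496/23 = -9281600/2231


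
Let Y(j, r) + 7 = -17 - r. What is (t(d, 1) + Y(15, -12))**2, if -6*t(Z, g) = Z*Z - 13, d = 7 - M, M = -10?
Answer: 3364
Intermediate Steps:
Y(j, r) = -24 - r (Y(j, r) = -7 + (-17 - r) = -24 - r)
d = 17 (d = 7 - 1*(-10) = 7 + 10 = 17)
t(Z, g) = 13/6 - Z**2/6 (t(Z, g) = -(Z*Z - 13)/6 = -(Z**2 - 13)/6 = -(-13 + Z**2)/6 = 13/6 - Z**2/6)
(t(d, 1) + Y(15, -12))**2 = ((13/6 - 1/6*17**2) + (-24 - 1*(-12)))**2 = ((13/6 - 1/6*289) + (-24 + 12))**2 = ((13/6 - 289/6) - 12)**2 = (-46 - 12)**2 = (-58)**2 = 3364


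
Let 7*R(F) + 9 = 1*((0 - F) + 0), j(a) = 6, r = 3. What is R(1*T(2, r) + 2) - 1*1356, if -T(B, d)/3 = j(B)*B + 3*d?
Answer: -9440/7 ≈ -1348.6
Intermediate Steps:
T(B, d) = -18*B - 9*d (T(B, d) = -3*(6*B + 3*d) = -3*(3*d + 6*B) = -18*B - 9*d)
R(F) = -9/7 - F/7 (R(F) = -9/7 + (1*((0 - F) + 0))/7 = -9/7 + (1*(-F + 0))/7 = -9/7 + (1*(-F))/7 = -9/7 + (-F)/7 = -9/7 - F/7)
R(1*T(2, r) + 2) - 1*1356 = (-9/7 - (1*(-18*2 - 9*3) + 2)/7) - 1*1356 = (-9/7 - (1*(-36 - 27) + 2)/7) - 1356 = (-9/7 - (1*(-63) + 2)/7) - 1356 = (-9/7 - (-63 + 2)/7) - 1356 = (-9/7 - ⅐*(-61)) - 1356 = (-9/7 + 61/7) - 1356 = 52/7 - 1356 = -9440/7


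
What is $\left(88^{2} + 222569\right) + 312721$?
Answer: $543034$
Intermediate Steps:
$\left(88^{2} + 222569\right) + 312721 = \left(7744 + 222569\right) + 312721 = 230313 + 312721 = 543034$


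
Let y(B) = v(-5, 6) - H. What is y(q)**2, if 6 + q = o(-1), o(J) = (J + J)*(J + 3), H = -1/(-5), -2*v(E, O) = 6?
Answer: 256/25 ≈ 10.240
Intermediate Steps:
v(E, O) = -3 (v(E, O) = -1/2*6 = -3)
H = 1/5 (H = -1*(-1/5) = 1/5 ≈ 0.20000)
o(J) = 2*J*(3 + J) (o(J) = (2*J)*(3 + J) = 2*J*(3 + J))
q = -10 (q = -6 + 2*(-1)*(3 - 1) = -6 + 2*(-1)*2 = -6 - 4 = -10)
y(B) = -16/5 (y(B) = -3 - 1*1/5 = -3 - 1/5 = -16/5)
y(q)**2 = (-16/5)**2 = 256/25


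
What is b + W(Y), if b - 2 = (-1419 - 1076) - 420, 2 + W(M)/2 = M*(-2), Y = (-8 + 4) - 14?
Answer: -2845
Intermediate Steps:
Y = -18 (Y = -4 - 14 = -18)
W(M) = -4 - 4*M (W(M) = -4 + 2*(M*(-2)) = -4 + 2*(-2*M) = -4 - 4*M)
b = -2913 (b = 2 + ((-1419 - 1076) - 420) = 2 + (-2495 - 420) = 2 - 2915 = -2913)
b + W(Y) = -2913 + (-4 - 4*(-18)) = -2913 + (-4 + 72) = -2913 + 68 = -2845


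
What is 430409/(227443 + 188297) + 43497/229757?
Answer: 116972923393/95519175180 ≈ 1.2246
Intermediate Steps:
430409/(227443 + 188297) + 43497/229757 = 430409/415740 + 43497*(1/229757) = 430409*(1/415740) + 43497/229757 = 430409/415740 + 43497/229757 = 116972923393/95519175180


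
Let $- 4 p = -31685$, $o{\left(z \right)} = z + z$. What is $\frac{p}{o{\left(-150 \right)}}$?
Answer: $- \frac{6337}{240} \approx -26.404$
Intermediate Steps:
$o{\left(z \right)} = 2 z$
$p = \frac{31685}{4}$ ($p = \left(- \frac{1}{4}\right) \left(-31685\right) = \frac{31685}{4} \approx 7921.3$)
$\frac{p}{o{\left(-150 \right)}} = \frac{31685}{4 \cdot 2 \left(-150\right)} = \frac{31685}{4 \left(-300\right)} = \frac{31685}{4} \left(- \frac{1}{300}\right) = - \frac{6337}{240}$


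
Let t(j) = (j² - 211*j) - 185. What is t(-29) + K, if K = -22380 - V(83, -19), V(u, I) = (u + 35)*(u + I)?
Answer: -23157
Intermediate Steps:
V(u, I) = (35 + u)*(I + u)
K = -29932 (K = -22380 - (83² + 35*(-19) + 35*83 - 19*83) = -22380 - (6889 - 665 + 2905 - 1577) = -22380 - 1*7552 = -22380 - 7552 = -29932)
t(j) = -185 + j² - 211*j
t(-29) + K = (-185 + (-29)² - 211*(-29)) - 29932 = (-185 + 841 + 6119) - 29932 = 6775 - 29932 = -23157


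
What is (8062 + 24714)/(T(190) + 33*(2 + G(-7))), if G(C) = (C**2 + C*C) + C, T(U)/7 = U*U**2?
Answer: 32776/48016069 ≈ 0.00068260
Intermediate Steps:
T(U) = 7*U**3 (T(U) = 7*(U*U**2) = 7*U**3)
G(C) = C + 2*C**2 (G(C) = (C**2 + C**2) + C = 2*C**2 + C = C + 2*C**2)
(8062 + 24714)/(T(190) + 33*(2 + G(-7))) = (8062 + 24714)/(7*190**3 + 33*(2 - 7*(1 + 2*(-7)))) = 32776/(7*6859000 + 33*(2 - 7*(1 - 14))) = 32776/(48013000 + 33*(2 - 7*(-13))) = 32776/(48013000 + 33*(2 + 91)) = 32776/(48013000 + 33*93) = 32776/(48013000 + 3069) = 32776/48016069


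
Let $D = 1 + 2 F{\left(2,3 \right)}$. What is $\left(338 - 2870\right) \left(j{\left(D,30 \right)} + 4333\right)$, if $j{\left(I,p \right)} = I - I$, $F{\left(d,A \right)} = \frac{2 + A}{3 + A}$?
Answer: $-10971156$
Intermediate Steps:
$F{\left(d,A \right)} = \frac{2 + A}{3 + A}$
$D = \frac{8}{3}$ ($D = 1 + 2 \frac{2 + 3}{3 + 3} = 1 + 2 \cdot \frac{1}{6} \cdot 5 = 1 + 2 \cdot \frac{5}{6} = 1 + \frac{5}{3} = \frac{8}{3} \approx 2.6667$)
$j{\left(I,p \right)} = 0$
$\left(338 - 2870\right) \left(j{\left(D,30 \right)} + 4333\right) = \left(338 - 2870\right) \left(0 + 4333\right) = \left(-2532\right) 4333 = -10971156$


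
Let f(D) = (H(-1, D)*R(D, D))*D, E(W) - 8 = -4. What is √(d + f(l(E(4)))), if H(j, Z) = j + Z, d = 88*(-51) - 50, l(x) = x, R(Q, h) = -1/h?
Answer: I*√4541 ≈ 67.387*I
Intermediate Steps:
E(W) = 4 (E(W) = 8 - 4 = 4)
d = -4538 (d = -4488 - 50 = -4538)
H(j, Z) = Z + j
f(D) = 1 - D (f(D) = ((D - 1)*(-1/D))*D = ((-1 + D)*(-1/D))*D = (-(-1 + D)/D)*D = 1 - D)
√(d + f(l(E(4)))) = √(-4538 + (1 - 1*4)) = √(-4538 + (1 - 4)) = √(-4538 - 3) = √(-4541) = I*√4541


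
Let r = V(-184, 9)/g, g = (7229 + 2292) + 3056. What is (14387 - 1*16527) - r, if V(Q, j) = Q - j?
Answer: -26914587/12577 ≈ -2140.0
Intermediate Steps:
g = 12577 (g = 9521 + 3056 = 12577)
r = -193/12577 (r = (-184 - 1*9)/12577 = (-184 - 9)*(1/12577) = -193*1/12577 = -193/12577 ≈ -0.015345)
(14387 - 1*16527) - r = (14387 - 1*16527) - 1*(-193/12577) = (14387 - 16527) + 193/12577 = -2140 + 193/12577 = -26914587/12577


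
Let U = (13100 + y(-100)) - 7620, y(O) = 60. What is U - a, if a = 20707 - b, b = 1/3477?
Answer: -52735658/3477 ≈ -15167.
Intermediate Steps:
b = 1/3477 ≈ 0.00028760
a = 71998238/3477 (a = 20707 - 1*1/3477 = 20707 - 1/3477 = 71998238/3477 ≈ 20707.)
U = 5540 (U = (13100 + 60) - 7620 = 13160 - 7620 = 5540)
U - a = 5540 - 1*71998238/3477 = 5540 - 71998238/3477 = -52735658/3477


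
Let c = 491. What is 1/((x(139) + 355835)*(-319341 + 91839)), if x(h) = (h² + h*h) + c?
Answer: -1/89856009936 ≈ -1.1129e-11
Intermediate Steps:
x(h) = 491 + 2*h² (x(h) = (h² + h*h) + 491 = (h² + h²) + 491 = 2*h² + 491 = 491 + 2*h²)
1/((x(139) + 355835)*(-319341 + 91839)) = 1/(((491 + 2*139²) + 355835)*(-319341 + 91839)) = 1/(((491 + 2*19321) + 355835)*(-227502)) = 1/(((491 + 38642) + 355835)*(-227502)) = 1/((39133 + 355835)*(-227502)) = 1/(394968*(-227502)) = 1/(-89856009936) = -1/89856009936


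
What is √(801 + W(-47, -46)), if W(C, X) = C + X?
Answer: 2*√177 ≈ 26.608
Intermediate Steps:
√(801 + W(-47, -46)) = √(801 + (-47 - 46)) = √(801 - 93) = √708 = 2*√177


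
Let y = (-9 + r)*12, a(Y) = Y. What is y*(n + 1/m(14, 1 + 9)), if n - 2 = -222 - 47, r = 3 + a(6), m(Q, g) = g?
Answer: 0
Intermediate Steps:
r = 9 (r = 3 + 6 = 9)
y = 0 (y = (-9 + 9)*12 = 0*12 = 0)
n = -267 (n = 2 + (-222 - 47) = 2 - 269 = -267)
y*(n + 1/m(14, 1 + 9)) = 0*(-267 + 1/(1 + 9)) = 0*(-267 + 1/10) = 0*(-2669/10) = 0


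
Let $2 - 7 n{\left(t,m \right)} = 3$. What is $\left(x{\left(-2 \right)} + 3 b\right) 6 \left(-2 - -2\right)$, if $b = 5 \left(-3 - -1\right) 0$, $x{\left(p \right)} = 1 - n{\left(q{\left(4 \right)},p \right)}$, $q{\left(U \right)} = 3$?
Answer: $0$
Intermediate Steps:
$n{\left(t,m \right)} = - \frac{1}{7}$ ($n{\left(t,m \right)} = \frac{2}{7} - \frac{3}{7} = - \frac{1}{7}$)
$x{\left(p \right)} = \frac{8}{7}$ ($x{\left(p \right)} = 1 - - \frac{1}{7} = 1 + \frac{1}{7} = \frac{8}{7}$)
$b = 0$ ($b = 5 \left(-3 + 1\right) 0 = 5 \left(-2\right) 0 = \left(-10\right) 0 = 0$)
$\left(x{\left(-2 \right)} + 3 b\right) 6 \left(-2 - -2\right) = \left(\frac{8}{7} + 3 \cdot 0\right) 6 \left(-2 - -2\right) = \left(\frac{8}{7} + 0\right) 6 \left(-2 + 2\right) = \frac{8 \cdot 6 \cdot 0}{7} = \frac{8}{7} \cdot 0 = 0$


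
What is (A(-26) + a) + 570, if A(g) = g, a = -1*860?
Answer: -316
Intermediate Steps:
a = -860
(A(-26) + a) + 570 = (-26 - 860) + 570 = -886 + 570 = -316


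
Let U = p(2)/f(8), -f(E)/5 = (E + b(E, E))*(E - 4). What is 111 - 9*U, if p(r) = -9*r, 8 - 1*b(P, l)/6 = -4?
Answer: 88719/800 ≈ 110.90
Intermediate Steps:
b(P, l) = 72 (b(P, l) = 48 - 6*(-4) = 48 + 24 = 72)
f(E) = -5*(-4 + E)*(72 + E) (f(E) = -5*(E + 72)*(E - 4) = -5*(72 + E)*(-4 + E) = -5*(-4 + E)*(72 + E))
U = 9/800 (U = (-9*2)/(1440 - 340*8 - 5*8²) = -18/(1440 - 2720 - 5*64) = -18/(1440 - 2720 - 320) = -18/(-1600) = -18*(-1/1600) = 9/800 ≈ 0.011250)
111 - 9*U = 111 - 9*9/800 = 111 - 81/800 = 88719/800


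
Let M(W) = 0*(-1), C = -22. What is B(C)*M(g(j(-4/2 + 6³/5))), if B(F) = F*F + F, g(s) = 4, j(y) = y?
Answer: 0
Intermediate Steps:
M(W) = 0
B(F) = F + F² (B(F) = F² + F = F + F²)
B(C)*M(g(j(-4/2 + 6³/5))) = -22*(1 - 22)*0 = -22*(-21)*0 = 462*0 = 0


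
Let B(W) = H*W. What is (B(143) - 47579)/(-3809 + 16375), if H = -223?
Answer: -39734/6283 ≈ -6.3241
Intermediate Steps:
B(W) = -223*W
(B(143) - 47579)/(-3809 + 16375) = (-223*143 - 47579)/(-3809 + 16375) = (-31889 - 47579)/12566 = -79468*1/12566 = -39734/6283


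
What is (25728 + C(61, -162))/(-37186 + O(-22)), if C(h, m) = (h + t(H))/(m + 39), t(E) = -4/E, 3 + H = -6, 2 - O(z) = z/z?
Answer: -769739/1112535 ≈ -0.69188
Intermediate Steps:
O(z) = 1 (O(z) = 2 - z/z = 2 - 1*1 = 2 - 1 = 1)
H = -9 (H = -3 - 6 = -9)
C(h, m) = (4/9 + h)/(39 + m) (C(h, m) = (h - 4/(-9))/(m + 39) = (h - 4*(-1/9))/(39 + m) = (h + 4/9)/(39 + m) = (4/9 + h)/(39 + m))
(25728 + C(61, -162))/(-37186 + O(-22)) = (25728 + (4/9 + 61)/(39 - 162))/(-37186 + 1) = (25728 + (553/9)/(-123))/(-37185) = (25728 - 1/123*553/9)*(-1/37185) = (25728 - 553/1107)*(-1/37185) = (28480343/1107)*(-1/37185) = -769739/1112535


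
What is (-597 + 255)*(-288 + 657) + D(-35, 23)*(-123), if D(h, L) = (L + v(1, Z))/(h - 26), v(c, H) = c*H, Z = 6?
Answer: -7694511/61 ≈ -1.2614e+5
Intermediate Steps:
v(c, H) = H*c
D(h, L) = (6 + L)/(-26 + h) (D(h, L) = (L + 6*1)/(h - 26) = (L + 6)/(-26 + h) = (6 + L)/(-26 + h))
(-597 + 255)*(-288 + 657) + D(-35, 23)*(-123) = (-597 + 255)*(-288 + 657) + ((6 + 23)/(-26 - 35))*(-123) = -342*369 + (29/(-61))*(-123) = -126198 - 1/61*29*(-123) = -126198 - 29/61*(-123) = -126198 + 3567/61 = -7694511/61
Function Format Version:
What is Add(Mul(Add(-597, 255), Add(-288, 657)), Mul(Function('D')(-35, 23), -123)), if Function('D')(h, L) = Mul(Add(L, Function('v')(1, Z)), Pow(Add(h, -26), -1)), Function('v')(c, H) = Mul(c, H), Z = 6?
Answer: Rational(-7694511, 61) ≈ -1.2614e+5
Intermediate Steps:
Function('v')(c, H) = Mul(H, c)
Function('D')(h, L) = Mul(Pow(Add(-26, h), -1), Add(6, L)) (Function('D')(h, L) = Mul(Add(L, Mul(6, 1)), Pow(Add(h, -26), -1)) = Mul(Add(L, 6), Pow(Add(-26, h), -1)) = Mul(Add(6, L), Pow(Add(-26, h), -1)) = Mul(Pow(Add(-26, h), -1), Add(6, L)))
Add(Mul(Add(-597, 255), Add(-288, 657)), Mul(Function('D')(-35, 23), -123)) = Add(Mul(Add(-597, 255), Add(-288, 657)), Mul(Mul(Pow(Add(-26, -35), -1), Add(6, 23)), -123)) = Add(Mul(-342, 369), Mul(Mul(Pow(-61, -1), 29), -123)) = Add(-126198, Mul(Mul(Rational(-1, 61), 29), -123)) = Add(-126198, Mul(Rational(-29, 61), -123)) = Add(-126198, Rational(3567, 61)) = Rational(-7694511, 61)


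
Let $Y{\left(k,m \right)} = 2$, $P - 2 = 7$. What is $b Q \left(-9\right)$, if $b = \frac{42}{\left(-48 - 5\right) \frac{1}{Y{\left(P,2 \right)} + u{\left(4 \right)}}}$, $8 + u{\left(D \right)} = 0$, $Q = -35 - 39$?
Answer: $\frac{167832}{53} \approx 3166.6$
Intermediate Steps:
$Q = -74$
$P = 9$ ($P = 2 + 7 = 9$)
$u{\left(D \right)} = -8$ ($u{\left(D \right)} = -8 + 0 = -8$)
$b = \frac{252}{53}$ ($b = \frac{42}{\left(-48 - 5\right) \frac{1}{2 - 8}} = \frac{42}{\left(-53\right) \frac{1}{-6}} = \frac{42}{\left(-53\right) \left(- \frac{1}{6}\right)} = \frac{42}{\frac{53}{6}} = 42 \cdot \frac{6}{53} = \frac{252}{53} \approx 4.7547$)
$b Q \left(-9\right) = \frac{252}{53} \left(-74\right) \left(-9\right) = \left(- \frac{18648}{53}\right) \left(-9\right) = \frac{167832}{53}$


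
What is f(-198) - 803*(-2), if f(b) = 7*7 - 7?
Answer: 1648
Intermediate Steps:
f(b) = 42 (f(b) = 49 - 7 = 42)
f(-198) - 803*(-2) = 42 - 803*(-2) = 42 - 1*(-1606) = 42 + 1606 = 1648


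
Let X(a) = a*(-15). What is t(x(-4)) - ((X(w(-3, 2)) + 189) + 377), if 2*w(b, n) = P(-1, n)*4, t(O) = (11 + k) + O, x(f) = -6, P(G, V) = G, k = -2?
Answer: -593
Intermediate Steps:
t(O) = 9 + O (t(O) = (11 - 2) + O = 9 + O)
w(b, n) = -2 (w(b, n) = (-1*4)/2 = (½)*(-4) = -2)
X(a) = -15*a
t(x(-4)) - ((X(w(-3, 2)) + 189) + 377) = (9 - 6) - ((-15*(-2) + 189) + 377) = 3 - ((30 + 189) + 377) = 3 - (219 + 377) = 3 - 1*596 = 3 - 596 = -593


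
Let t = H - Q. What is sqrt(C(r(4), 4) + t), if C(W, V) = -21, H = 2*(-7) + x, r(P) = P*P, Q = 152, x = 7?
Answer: 6*I*sqrt(5) ≈ 13.416*I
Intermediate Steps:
r(P) = P**2
H = -7 (H = 2*(-7) + 7 = -14 + 7 = -7)
t = -159 (t = -7 - 1*152 = -7 - 152 = -159)
sqrt(C(r(4), 4) + t) = sqrt(-21 - 159) = sqrt(-180) = 6*I*sqrt(5)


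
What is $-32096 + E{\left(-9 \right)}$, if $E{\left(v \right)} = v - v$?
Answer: $-32096$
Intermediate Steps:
$E{\left(v \right)} = 0$
$-32096 + E{\left(-9 \right)} = -32096 + 0 = -32096$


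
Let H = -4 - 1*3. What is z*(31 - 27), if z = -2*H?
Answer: 56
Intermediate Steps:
H = -7 (H = -4 - 3 = -7)
z = 14 (z = -2*(-7) = 14)
z*(31 - 27) = 14*(31 - 27) = 14*4 = 56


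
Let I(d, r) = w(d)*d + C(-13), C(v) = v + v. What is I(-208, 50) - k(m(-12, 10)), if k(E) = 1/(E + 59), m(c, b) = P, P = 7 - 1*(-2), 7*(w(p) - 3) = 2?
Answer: -337695/476 ≈ -709.44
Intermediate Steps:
C(v) = 2*v
w(p) = 23/7 (w(p) = 3 + (⅐)*2 = 3 + 2/7 = 23/7)
P = 9 (P = 7 + 2 = 9)
m(c, b) = 9
k(E) = 1/(59 + E)
I(d, r) = -26 + 23*d/7 (I(d, r) = 23*d/7 + 2*(-13) = 23*d/7 - 26 = -26 + 23*d/7)
I(-208, 50) - k(m(-12, 10)) = (-26 + (23/7)*(-208)) - 1/(59 + 9) = (-26 - 4784/7) - 1/68 = -4966/7 - 1*1/68 = -4966/7 - 1/68 = -337695/476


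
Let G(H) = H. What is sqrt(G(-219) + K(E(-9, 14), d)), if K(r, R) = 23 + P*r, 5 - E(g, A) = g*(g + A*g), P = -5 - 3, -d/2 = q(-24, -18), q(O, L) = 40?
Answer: 2*sqrt(2371) ≈ 97.386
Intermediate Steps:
d = -80 (d = -2*40 = -80)
P = -8
E(g, A) = 5 - g*(g + A*g)
K(r, R) = 23 - 8*r
sqrt(G(-219) + K(E(-9, 14), d)) = sqrt(-219 + (23 - 8*(5 - 1*(-9)**2 - 1*14*(-9)**2))) = sqrt(-219 + (23 - 8*(5 - 1*81 - 1*14*81))) = sqrt(-219 + (23 - 8*(5 - 81 - 1134))) = sqrt(-219 + (23 - 8*(-1210))) = sqrt(-219 + (23 + 9680)) = sqrt(-219 + 9703) = sqrt(9484) = 2*sqrt(2371)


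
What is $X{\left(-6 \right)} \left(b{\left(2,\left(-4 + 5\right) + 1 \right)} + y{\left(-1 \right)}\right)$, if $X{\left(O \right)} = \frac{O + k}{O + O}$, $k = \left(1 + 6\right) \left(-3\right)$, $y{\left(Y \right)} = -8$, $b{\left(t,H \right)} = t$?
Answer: $- \frac{27}{2} \approx -13.5$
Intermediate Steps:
$k = -21$ ($k = 7 \left(-3\right) = -21$)
$X{\left(O \right)} = \frac{-21 + O}{2 O}$ ($X{\left(O \right)} = \frac{O - 21}{O + O} = \frac{-21 + O}{2 O}$)
$X{\left(-6 \right)} \left(b{\left(2,\left(-4 + 5\right) + 1 \right)} + y{\left(-1 \right)}\right) = \frac{-21 - 6}{2 \left(-6\right)} \left(2 - 8\right) = \frac{1}{2} \left(- \frac{1}{6}\right) \left(-27\right) \left(-6\right) = \frac{9}{4} \left(-6\right) = - \frac{27}{2}$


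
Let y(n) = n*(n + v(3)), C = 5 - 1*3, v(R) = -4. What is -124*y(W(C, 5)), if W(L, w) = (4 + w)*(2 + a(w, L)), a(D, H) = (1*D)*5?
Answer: -7201548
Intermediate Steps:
a(D, H) = 5*D (a(D, H) = D*5 = 5*D)
C = 2 (C = 5 - 3 = 2)
W(L, w) = (2 + 5*w)*(4 + w) (W(L, w) = (4 + w)*(2 + 5*w) = (2 + 5*w)*(4 + w))
y(n) = n*(-4 + n) (y(n) = n*(n - 4) = n*(-4 + n))
-124*y(W(C, 5)) = -124*(8 + 5*5² + 22*5)*(-4 + (8 + 5*5² + 22*5)) = -124*(8 + 5*25 + 110)*(-4 + (8 + 5*25 + 110)) = -124*(8 + 125 + 110)*(-4 + (8 + 125 + 110)) = -30132*(-4 + 243) = -30132*239 = -124*58077 = -7201548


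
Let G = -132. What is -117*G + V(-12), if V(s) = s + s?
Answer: 15420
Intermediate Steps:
V(s) = 2*s
-117*G + V(-12) = -117*(-132) + 2*(-12) = 15444 - 24 = 15420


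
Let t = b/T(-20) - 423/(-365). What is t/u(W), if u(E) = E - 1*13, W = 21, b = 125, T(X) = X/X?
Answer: 5756/365 ≈ 15.770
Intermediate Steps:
T(X) = 1
t = 46048/365 (t = 125/1 - 423/(-365) = 125*1 - 423*(-1/365) = 125 + 423/365 = 46048/365 ≈ 126.16)
u(E) = -13 + E (u(E) = E - 13 = -13 + E)
t/u(W) = 46048/(365*(-13 + 21)) = (46048/365)/8 = (46048/365)*(⅛) = 5756/365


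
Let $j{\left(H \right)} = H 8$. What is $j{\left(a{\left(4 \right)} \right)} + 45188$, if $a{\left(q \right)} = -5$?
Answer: $45148$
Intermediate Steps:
$j{\left(H \right)} = 8 H$
$j{\left(a{\left(4 \right)} \right)} + 45188 = 8 \left(-5\right) + 45188 = -40 + 45188 = 45148$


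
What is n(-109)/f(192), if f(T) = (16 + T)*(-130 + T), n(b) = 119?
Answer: 119/12896 ≈ 0.0092277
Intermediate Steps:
f(T) = (-130 + T)*(16 + T)
n(-109)/f(192) = 119/(-2080 + 192² - 114*192) = 119/(-2080 + 36864 - 21888) = 119/12896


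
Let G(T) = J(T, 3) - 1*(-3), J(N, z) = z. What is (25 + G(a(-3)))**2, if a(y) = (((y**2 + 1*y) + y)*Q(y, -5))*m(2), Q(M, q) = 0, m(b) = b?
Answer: 961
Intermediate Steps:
a(y) = 0 (a(y) = (((y**2 + 1*y) + y)*0)*2 = (((y**2 + y) + y)*0)*2 = (((y + y**2) + y)*0)*2 = ((y**2 + 2*y)*0)*2 = 0*2 = 0)
G(T) = 6 (G(T) = 3 - 1*(-3) = 3 + 3 = 6)
(25 + G(a(-3)))**2 = (25 + 6)**2 = 31**2 = 961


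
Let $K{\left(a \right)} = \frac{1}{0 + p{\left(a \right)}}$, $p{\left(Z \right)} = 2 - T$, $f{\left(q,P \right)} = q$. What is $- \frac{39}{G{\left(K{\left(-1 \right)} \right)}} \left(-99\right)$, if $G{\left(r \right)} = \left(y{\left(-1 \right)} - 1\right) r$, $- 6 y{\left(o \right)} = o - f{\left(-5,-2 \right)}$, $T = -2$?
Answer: $- \frac{46332}{5} \approx -9266.4$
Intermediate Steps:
$p{\left(Z \right)} = 4$ ($p{\left(Z \right)} = 2 - -2 = 2 + 2 = 4$)
$K{\left(a \right)} = \frac{1}{4}$ ($K{\left(a \right)} = \frac{1}{0 + 4} = \frac{1}{4}$)
$y{\left(o \right)} = - \frac{5}{6} - \frac{o}{6}$ ($y{\left(o \right)} = - \frac{o - -5}{6} = - \frac{o + 5}{6} = - \frac{5 + o}{6} = - \frac{5}{6} - \frac{o}{6}$)
$G{\left(r \right)} = - \frac{5 r}{3}$ ($G{\left(r \right)} = \left(\left(- \frac{5}{6} - - \frac{1}{6}\right) - 1\right) r = \left(\left(- \frac{5}{6} + \frac{1}{6}\right) - 1\right) r = \left(- \frac{2}{3} - 1\right) r = - \frac{5 r}{3}$)
$- \frac{39}{G{\left(K{\left(-1 \right)} \right)}} \left(-99\right) = - \frac{39}{\left(- \frac{5}{3}\right) \frac{1}{4}} \left(-99\right) = - \frac{39}{- \frac{5}{12}} \left(-99\right) = \left(-39\right) \left(- \frac{12}{5}\right) \left(-99\right) = \frac{468}{5} \left(-99\right) = - \frac{46332}{5}$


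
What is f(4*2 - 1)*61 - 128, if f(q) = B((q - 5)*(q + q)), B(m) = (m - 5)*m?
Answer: 39156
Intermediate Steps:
B(m) = m*(-5 + m) (B(m) = (-5 + m)*m = m*(-5 + m))
f(q) = 2*q*(-5 + q)*(-5 + 2*q*(-5 + q)) (f(q) = ((q - 5)*(q + q))*(-5 + (q - 5)*(q + q)) = ((-5 + q)*(2*q))*(-5 + (-5 + q)*(2*q)) = (2*q*(-5 + q))*(-5 + 2*q*(-5 + q)) = 2*q*(-5 + q)*(-5 + 2*q*(-5 + q)))
f(4*2 - 1)*61 - 128 = (2*(4*2 - 1)*(-5 + (4*2 - 1))*(-5 + 2*(4*2 - 1)*(-5 + (4*2 - 1))))*61 - 128 = (2*(8 - 1)*(-5 + (8 - 1))*(-5 + 2*(8 - 1)*(-5 + (8 - 1))))*61 - 128 = (2*7*(-5 + 7)*(-5 + 2*7*(-5 + 7)))*61 - 128 = (2*7*2*(-5 + 2*7*2))*61 - 128 = (2*7*2*(-5 + 28))*61 - 128 = (2*7*2*23)*61 - 128 = 644*61 - 128 = 39284 - 128 = 39156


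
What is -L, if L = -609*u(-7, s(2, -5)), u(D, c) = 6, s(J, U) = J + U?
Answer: 3654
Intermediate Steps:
L = -3654 (L = -609*6 = -3654)
-L = -1*(-3654) = 3654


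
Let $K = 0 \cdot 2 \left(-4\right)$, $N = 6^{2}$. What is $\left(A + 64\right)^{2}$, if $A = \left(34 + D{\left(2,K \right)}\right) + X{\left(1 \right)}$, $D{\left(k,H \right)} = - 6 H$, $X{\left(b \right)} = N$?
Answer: $17956$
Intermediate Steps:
$N = 36$
$X{\left(b \right)} = 36$
$K = 0$ ($K = 0 \left(-4\right) = 0$)
$A = 70$ ($A = \left(34 - 0\right) + 36 = \left(34 + 0\right) + 36 = 34 + 36 = 70$)
$\left(A + 64\right)^{2} = \left(70 + 64\right)^{2} = 134^{2} = 17956$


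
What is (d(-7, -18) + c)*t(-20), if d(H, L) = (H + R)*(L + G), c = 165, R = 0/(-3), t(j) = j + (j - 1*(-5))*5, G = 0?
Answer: -27645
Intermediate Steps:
t(j) = 25 + 6*j (t(j) = j + (j + 5)*5 = j + (5 + j)*5 = j + (25 + 5*j) = 25 + 6*j)
R = 0 (R = 0*(-⅓) = 0)
d(H, L) = H*L (d(H, L) = (H + 0)*(L + 0) = H*L)
(d(-7, -18) + c)*t(-20) = (-7*(-18) + 165)*(25 + 6*(-20)) = (126 + 165)*(25 - 120) = 291*(-95) = -27645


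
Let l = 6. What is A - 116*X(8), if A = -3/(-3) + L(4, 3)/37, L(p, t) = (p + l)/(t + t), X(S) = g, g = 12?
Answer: -154396/111 ≈ -1391.0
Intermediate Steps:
X(S) = 12
L(p, t) = (6 + p)/(2*t) (L(p, t) = (p + 6)/(t + t) = (6 + p)/((2*t)) = (6 + p)*(1/(2*t)) = (6 + p)/(2*t))
A = 116/111 (A = -3/(-3) + ((½)*(6 + 4)/3)/37 = -3*(-⅓) + ((½)*(⅓)*10)*(1/37) = 1 + (5/3)*(1/37) = 1 + 5/111 = 116/111 ≈ 1.0450)
A - 116*X(8) = 116/111 - 116*12 = 116/111 - 1392 = -154396/111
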